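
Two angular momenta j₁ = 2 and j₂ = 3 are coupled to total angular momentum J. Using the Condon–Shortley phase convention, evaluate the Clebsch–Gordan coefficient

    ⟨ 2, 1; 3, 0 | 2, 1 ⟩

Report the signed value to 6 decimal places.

√[5·3!1!3!/8! · 3!1!3!3!3!1!] = √(81/14)
  +(−1)^0/∏(0,3,1,3,0,0)! = 1/36  (running 1/36)
  +(−1)^1/∏(1,2,0,2,1,1)! = -1/4  (running -2/9)
⟨..|..⟩ = √(81/14)·(-2/9) = -0.534522

-0.534522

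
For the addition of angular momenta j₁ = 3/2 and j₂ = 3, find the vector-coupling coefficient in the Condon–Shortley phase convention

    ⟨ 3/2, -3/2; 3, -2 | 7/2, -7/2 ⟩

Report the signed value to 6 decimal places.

triangle: 1!·2!·5!/9! = 240/362880
(j±m)!: 0!·3!·1!·5!·0!·7! = 3628800
prefactor² = (2J+1)·Δ·N² = 19200
  k=1: −1/(1!·0!·2!·0!·0!·5!) = -1/240
Σ = -1/240  ⇒  CG² = 19200·(-1/240)² = 1/3
CG = −√(1/3) = -0.577350

-0.577350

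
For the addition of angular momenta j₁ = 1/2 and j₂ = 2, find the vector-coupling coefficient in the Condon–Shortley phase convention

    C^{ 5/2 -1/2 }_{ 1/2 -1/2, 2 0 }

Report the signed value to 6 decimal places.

+√(3/5) = +0.774597

√[6·0!1!4!/6! · 0!1!2!2!2!3!] = √(48/5)
  +(−1)^0/∏(0,0,1,2,0,2)! = 1/4  (running 1/4)
⟨..|..⟩ = √(48/5)·(1/4) = +0.774597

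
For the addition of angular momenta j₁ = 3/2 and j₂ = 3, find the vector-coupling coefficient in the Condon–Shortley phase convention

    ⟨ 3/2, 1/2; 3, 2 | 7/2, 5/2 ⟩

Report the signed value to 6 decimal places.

triangle: 1!×2!×5!/9! = 240/362880
(j±m)!: 2!×1!×5!×1!×6!×1! = 172800
prefactor² = (2J+1)×Δ×N² = 6400/7
  k=0: +1/(0!×1!×1!×5!×1!×0!) = 1/120
  k=1: −1/(1!×0!×0!×4!×2!×1!) = -1/48
Σ = -1/80  ⇒  CG² = 6400/7×(-1/80)² = 1/7
CG = −√(1/7) = -0.377964

−√(1/7) ≈ -0.377964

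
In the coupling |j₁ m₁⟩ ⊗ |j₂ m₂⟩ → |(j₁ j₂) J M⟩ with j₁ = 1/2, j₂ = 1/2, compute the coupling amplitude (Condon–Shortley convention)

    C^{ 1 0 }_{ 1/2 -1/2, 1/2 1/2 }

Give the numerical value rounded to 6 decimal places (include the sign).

+√(1/2) = +0.707107

√[3·0!1!1!/3! · 0!1!1!0!1!1!] = √(1/2)
  +(−1)^0/∏(0,0,1,1,0,0)! = 1  (running 1)
⟨..|..⟩ = √(1/2)·(1) = +0.707107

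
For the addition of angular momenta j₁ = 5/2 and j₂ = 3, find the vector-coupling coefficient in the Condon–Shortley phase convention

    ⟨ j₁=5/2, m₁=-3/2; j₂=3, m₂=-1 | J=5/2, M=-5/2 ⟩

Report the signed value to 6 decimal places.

triangle: 3!×2!×3!/9! = 72/362880
(j±m)!: 1!×4!×2!×4!×0!×5! = 138240
prefactor² = (2J+1)×Δ×N² = 1152/7
  k=2: +1/(2!×1!×2!×0!×0!×3!) = 1/24
Σ = 1/24  ⇒  CG² = 1152/7×1/24² = 2/7
CG = +√(2/7) = +0.534522

+0.534522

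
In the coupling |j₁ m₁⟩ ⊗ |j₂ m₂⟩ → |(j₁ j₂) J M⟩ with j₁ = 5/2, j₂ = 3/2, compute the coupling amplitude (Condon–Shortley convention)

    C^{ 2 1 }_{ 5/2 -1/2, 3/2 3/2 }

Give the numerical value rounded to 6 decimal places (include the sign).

√[5·2!3!1!/7! · 2!3!3!0!3!1!] = √(36/7)
  +(−1)^2/∏(2,0,1,1,2,0)! = 1/4  (running 1/4)
⟨..|..⟩ = √(36/7)·(1/4) = +0.566947

+0.566947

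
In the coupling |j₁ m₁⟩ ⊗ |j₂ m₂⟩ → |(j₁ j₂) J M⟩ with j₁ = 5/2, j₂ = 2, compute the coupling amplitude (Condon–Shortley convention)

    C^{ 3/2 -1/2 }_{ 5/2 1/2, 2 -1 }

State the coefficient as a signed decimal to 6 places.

−√(5/21) = -0.487950

j₁+j₂−J=3  J+j₁−j₂=2  J−j₁+j₂=1  j₁+j₂+J+1=7
(j₁±m₁, j₂±m₂, J±M) = (3,2,1,3,1,2)
P² = 48/35
sum k=0..1:
  [0] +1/12 = 1/12
  [1] −1/2 = -1/2
S = -5/12
C² = P²·S² = 5/21 ; C = -0.487950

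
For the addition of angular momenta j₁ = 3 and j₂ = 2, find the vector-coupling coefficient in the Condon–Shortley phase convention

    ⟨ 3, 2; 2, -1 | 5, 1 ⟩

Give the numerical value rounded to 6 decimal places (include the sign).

+√(4/35) = +0.338062

j₁+j₂−J=0  J+j₁−j₂=6  J−j₁+j₂=4  j₁+j₂+J+1=11
(j₁±m₁, j₂±m₂, J±M) = (5,1,1,3,6,4)
P² = 414720/7
sum k=0..0:
  [0] +1/720 = 1/720
S = 1/720
C² = P²·S² = 4/35 ; C = +0.338062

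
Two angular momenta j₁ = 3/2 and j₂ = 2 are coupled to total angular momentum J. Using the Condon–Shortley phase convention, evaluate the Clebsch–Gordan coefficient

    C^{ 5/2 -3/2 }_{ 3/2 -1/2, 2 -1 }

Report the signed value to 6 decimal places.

+√(1/35) ≈ +0.169031

√[6·1!2!3!/7! · 1!2!1!3!1!4!] = √(144/35)
  +(−1)^0/∏(0,1,2,1,0,2)! = 1/4  (running 1/4)
  +(−1)^1/∏(1,0,1,0,1,3)! = -1/6  (running 1/12)
⟨..|..⟩ = √(144/35)·(1/12) = +0.169031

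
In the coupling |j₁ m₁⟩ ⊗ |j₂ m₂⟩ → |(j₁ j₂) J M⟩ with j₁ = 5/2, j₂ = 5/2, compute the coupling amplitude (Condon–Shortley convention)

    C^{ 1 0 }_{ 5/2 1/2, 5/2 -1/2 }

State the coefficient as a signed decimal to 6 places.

√[3·4!1!1!/7! · 3!2!2!3!1!1!] = √(72/35)
  +(−1)^1/∏(1,3,1,1,0,0)! = -1/6  (running -1/6)
  +(−1)^2/∏(2,2,0,0,1,1)! = 1/4  (running 1/12)
⟨..|..⟩ = √(72/35)·(1/12) = +0.119523

+0.119523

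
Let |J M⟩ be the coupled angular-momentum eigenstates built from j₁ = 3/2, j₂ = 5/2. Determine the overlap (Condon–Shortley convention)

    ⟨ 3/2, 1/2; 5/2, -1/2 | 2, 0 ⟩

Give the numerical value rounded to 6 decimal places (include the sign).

-0.267261  (= −√(1/14))

triangle: 2!·1!·3!/7! = 12/5040
(j±m)!: 2!·1!·2!·3!·2!·2! = 96
prefactor² = (2J+1)·Δ·N² = 8/7
  k=0: +1/(0!·2!·1!·2!·0!·1!) = 1/4
  k=1: −1/(1!·1!·0!·1!·1!·2!) = -1/2
Σ = -1/4  ⇒  CG² = 8/7·(-1/4)² = 1/14
CG = −√(1/14) = -0.267261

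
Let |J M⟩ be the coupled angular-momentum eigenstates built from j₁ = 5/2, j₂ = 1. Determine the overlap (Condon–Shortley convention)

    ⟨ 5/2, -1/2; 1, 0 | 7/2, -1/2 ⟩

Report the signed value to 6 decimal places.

j₁+j₂−J=0  J+j₁−j₂=5  J−j₁+j₂=2  j₁+j₂+J+1=8
(j₁±m₁, j₂±m₂, J±M) = (2,3,1,1,3,4)
P² = 576/7
sum k=0..0:
  [0] +1/12 = 1/12
S = 1/12
C² = P²·S² = 4/7 ; C = +0.755929

+√(4/7) ≈ +0.755929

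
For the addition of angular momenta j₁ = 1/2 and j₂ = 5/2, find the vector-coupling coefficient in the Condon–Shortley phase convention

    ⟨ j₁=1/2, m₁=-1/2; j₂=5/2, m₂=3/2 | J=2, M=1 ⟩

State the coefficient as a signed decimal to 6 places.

−√(2/3) = -0.816497

triangle: 1!×0!×4!/6! = 24/720
(j±m)!: 0!×1!×4!×1!×3!×1! = 144
prefactor² = (2J+1)×Δ×N² = 24
  k=1: −1/(1!×0!×0!×3!×0!×1!) = -1/6
Σ = -1/6  ⇒  CG² = 24×(-1/6)² = 2/3
CG = −√(2/3) = -0.816497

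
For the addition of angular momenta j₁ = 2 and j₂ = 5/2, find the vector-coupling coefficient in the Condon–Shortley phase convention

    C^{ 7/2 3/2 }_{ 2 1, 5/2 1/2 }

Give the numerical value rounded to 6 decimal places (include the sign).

+√(2/21) = +0.308607

√[8·1!3!4!/9! · 3!1!3!2!5!2!] = √(384/7)
  +(−1)^0/∏(0,1,1,3,2,1)! = 1/12  (running 1/12)
  +(−1)^1/∏(1,0,0,2,3,2)! = -1/24  (running 1/24)
⟨..|..⟩ = √(384/7)·(1/24) = +0.308607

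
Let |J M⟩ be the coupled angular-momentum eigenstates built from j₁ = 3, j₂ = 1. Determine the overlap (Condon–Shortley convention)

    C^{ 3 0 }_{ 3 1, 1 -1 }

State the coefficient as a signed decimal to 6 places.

√[7·1!5!1!/8! · 4!2!0!2!3!3!] = √(72)
  +(−1)^0/∏(0,1,2,0,3,1)! = 1/12  (running 1/12)
⟨..|..⟩ = √(72)·(1/12) = +0.707107

+√(1/2) = +0.707107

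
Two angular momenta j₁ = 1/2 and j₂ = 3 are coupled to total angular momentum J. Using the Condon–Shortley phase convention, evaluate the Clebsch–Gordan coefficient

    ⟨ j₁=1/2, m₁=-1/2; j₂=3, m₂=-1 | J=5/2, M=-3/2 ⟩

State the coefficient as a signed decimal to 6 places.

triangle: 1!·0!·5!/7! = 120/5040
(j±m)!: 0!·1!·2!·4!·1!·4! = 1152
prefactor² = (2J+1)·Δ·N² = 1152/7
  k=1: −1/(1!·0!·0!·1!·0!·4!) = -1/24
Σ = -1/24  ⇒  CG² = 1152/7·(-1/24)² = 2/7
CG = −√(2/7) = -0.534522

−√(2/7) ≈ -0.534522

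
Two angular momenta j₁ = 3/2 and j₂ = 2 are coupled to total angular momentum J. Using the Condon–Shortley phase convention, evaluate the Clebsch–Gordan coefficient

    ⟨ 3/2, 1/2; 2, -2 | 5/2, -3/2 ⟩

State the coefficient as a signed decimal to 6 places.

√[6·1!2!3!/7! · 2!1!0!4!1!4!] = √(576/35)
  +(−1)^0/∏(0,1,1,0,1,3)! = 1/6  (running 1/6)
⟨..|..⟩ = √(576/35)·(1/6) = +0.676123

+0.676123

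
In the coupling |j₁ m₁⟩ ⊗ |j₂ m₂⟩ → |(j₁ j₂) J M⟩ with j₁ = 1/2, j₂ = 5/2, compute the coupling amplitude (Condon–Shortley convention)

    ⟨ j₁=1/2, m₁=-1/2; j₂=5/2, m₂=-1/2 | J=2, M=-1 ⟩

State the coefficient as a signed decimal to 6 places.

j₁+j₂−J=1  J+j₁−j₂=0  J−j₁+j₂=4  j₁+j₂+J+1=6
(j₁±m₁, j₂±m₂, J±M) = (0,1,2,3,1,3)
P² = 12
sum k=1..1:
  [1] −1/6 = -1/6
S = -1/6
C² = P²·S² = 1/3 ; C = -0.577350

−√(1/3) ≈ -0.577350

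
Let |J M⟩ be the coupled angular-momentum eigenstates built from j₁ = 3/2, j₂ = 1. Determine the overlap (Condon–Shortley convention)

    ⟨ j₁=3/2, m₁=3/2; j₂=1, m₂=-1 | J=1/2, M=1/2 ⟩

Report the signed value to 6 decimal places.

+√(1/2) = +0.707107

√[2·2!1!0!/4! · 3!0!0!2!1!0!] = √(2)
  +(−1)^0/∏(0,2,0,0,1,0)! = 1/2  (running 1/2)
⟨..|..⟩ = √(2)·(1/2) = +0.707107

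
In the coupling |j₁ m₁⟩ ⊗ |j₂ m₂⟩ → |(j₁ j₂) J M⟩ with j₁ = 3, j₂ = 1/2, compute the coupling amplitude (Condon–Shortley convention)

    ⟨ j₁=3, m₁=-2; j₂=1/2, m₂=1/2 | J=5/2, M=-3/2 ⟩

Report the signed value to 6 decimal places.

triangle: 1!·5!·0!/7! = 120/5040
(j±m)!: 1!·5!·1!·0!·1!·4! = 2880
prefactor² = (2J+1)·Δ·N² = 2880/7
  k=1: −1/(1!·0!·4!·0!·1!·0!) = -1/24
Σ = -1/24  ⇒  CG² = 2880/7·(-1/24)² = 5/7
CG = −√(5/7) = -0.845154

-0.845154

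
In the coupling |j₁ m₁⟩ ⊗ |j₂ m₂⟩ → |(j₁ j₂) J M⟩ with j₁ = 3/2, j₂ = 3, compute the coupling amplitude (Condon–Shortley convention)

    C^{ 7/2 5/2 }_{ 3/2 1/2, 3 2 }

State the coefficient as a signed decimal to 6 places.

j₁+j₂−J=1  J+j₁−j₂=2  J−j₁+j₂=5  j₁+j₂+J+1=9
(j₁±m₁, j₂±m₂, J±M) = (2,1,5,1,6,1)
P² = 6400/7
sum k=0..1:
  [0] +1/120 = 1/120
  [1] −1/48 = -1/48
S = -1/80
C² = P²·S² = 1/7 ; C = -0.377964

-0.377964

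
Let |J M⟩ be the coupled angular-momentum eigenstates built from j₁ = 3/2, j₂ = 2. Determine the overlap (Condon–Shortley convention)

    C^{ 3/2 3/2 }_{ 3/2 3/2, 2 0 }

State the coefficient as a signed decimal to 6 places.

triangle: 2!*1!*2!/6! = 4/720
(j±m)!: 3!*0!*2!*2!*3!*0! = 144
prefactor² = (2J+1)*Δ*N² = 16/5
  k=0: +1/(0!*2!*0!*2!*1!*0!) = 1/4
Σ = 1/4  ⇒  CG² = 16/5*1/4² = 1/5
CG = +√(1/5) = +0.447214

+0.447214  (= +√(1/5))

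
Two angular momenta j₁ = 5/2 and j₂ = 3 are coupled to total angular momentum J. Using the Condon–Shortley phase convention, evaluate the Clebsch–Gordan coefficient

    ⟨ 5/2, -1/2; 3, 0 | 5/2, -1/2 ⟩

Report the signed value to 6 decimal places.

√[6·3!2!3!/9! · 2!3!3!3!2!3!] = √(216/35)
  +(−1)^1/∏(1,2,2,2,0,1)! = -1/8  (running -1/8)
  +(−1)^2/∏(2,1,1,1,1,2)! = 1/4  (running 1/8)
  +(−1)^3/∏(3,0,0,0,2,3)! = -1/72  (running 1/9)
⟨..|..⟩ = √(216/35)·(1/9) = +0.276026

+0.276026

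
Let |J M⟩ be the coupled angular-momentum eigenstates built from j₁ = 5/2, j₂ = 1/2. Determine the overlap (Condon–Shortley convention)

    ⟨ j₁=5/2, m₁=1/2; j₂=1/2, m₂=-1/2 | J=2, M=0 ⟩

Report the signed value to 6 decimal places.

+0.707107

triangle: 1!·4!·0!/6! = 24/720
(j±m)!: 3!·2!·0!·1!·2!·2! = 48
prefactor² = (2J+1)·Δ·N² = 8
  k=0: +1/(0!·1!·2!·0!·2!·0!) = 1/4
Σ = 1/4  ⇒  CG² = 8·1/4² = 1/2
CG = +√(1/2) = +0.707107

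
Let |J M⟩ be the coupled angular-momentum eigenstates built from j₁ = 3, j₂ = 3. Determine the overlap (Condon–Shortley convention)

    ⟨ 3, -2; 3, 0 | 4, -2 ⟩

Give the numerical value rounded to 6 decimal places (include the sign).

+√(3/154) = +0.139573

√[9·2!4!4!/11! · 1!5!3!3!2!6!] = √(124416/77)
  +(−1)^1/∏(1,1,4,2,0,2)! = -1/96  (running -1/96)
  +(−1)^2/∏(2,0,3,1,1,3)! = 1/72  (running 1/288)
⟨..|..⟩ = √(124416/77)·(1/288) = +0.139573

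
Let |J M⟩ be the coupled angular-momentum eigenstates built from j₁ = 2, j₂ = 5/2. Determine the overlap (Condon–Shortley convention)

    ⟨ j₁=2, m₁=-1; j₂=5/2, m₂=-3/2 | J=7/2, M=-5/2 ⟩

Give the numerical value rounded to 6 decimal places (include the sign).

j₁+j₂−J=1  J+j₁−j₂=3  J−j₁+j₂=4  j₁+j₂+J+1=9
(j₁±m₁, j₂±m₂, J±M) = (1,3,1,4,1,6)
P² = 2304/7
sum k=0..1:
  [0] +1/36 = 1/36
  [1] −1/48 = -1/48
S = 1/144
C² = P²·S² = 1/63 ; C = +0.125988

+√(1/63) ≈ +0.125988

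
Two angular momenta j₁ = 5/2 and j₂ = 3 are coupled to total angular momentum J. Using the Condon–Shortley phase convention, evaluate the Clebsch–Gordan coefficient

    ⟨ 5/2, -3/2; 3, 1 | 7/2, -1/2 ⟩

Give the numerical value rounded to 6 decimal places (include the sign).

+0.356348  (= +√(8/63))

j₁+j₂−J=2  J+j₁−j₂=3  J−j₁+j₂=4  j₁+j₂+J+1=10
(j₁±m₁, j₂±m₂, J±M) = (1,4,4,2,3,4)
P² = 18432/175
sum k=1..2:
  [1] −1/36 = -1/36
  [2] +1/16 = 1/16
S = 5/144
C² = P²·S² = 8/63 ; C = +0.356348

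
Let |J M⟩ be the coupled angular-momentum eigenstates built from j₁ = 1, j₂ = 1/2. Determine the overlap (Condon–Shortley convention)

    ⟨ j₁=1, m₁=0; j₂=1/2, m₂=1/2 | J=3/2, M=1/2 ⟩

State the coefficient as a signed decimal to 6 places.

j₁+j₂−J=0  J+j₁−j₂=2  J−j₁+j₂=1  j₁+j₂+J+1=4
(j₁±m₁, j₂±m₂, J±M) = (1,1,1,0,2,1)
P² = 2/3
sum k=0..0:
  [0] +1/1 = 1
S = 1
C² = P²·S² = 2/3 ; C = +0.816497

+√(2/3) = +0.816497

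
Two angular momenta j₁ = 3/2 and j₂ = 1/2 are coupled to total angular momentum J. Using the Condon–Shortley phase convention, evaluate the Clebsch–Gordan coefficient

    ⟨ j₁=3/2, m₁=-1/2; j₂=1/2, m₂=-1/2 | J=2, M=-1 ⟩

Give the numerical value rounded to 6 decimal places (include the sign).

+0.866025

triangle: 0!×3!×1!/5! = 6/120
(j±m)!: 1!×2!×0!×1!×1!×3! = 12
prefactor² = (2J+1)×Δ×N² = 3
  k=0: +1/(0!×0!×2!×0!×1!×1!) = 1/2
Σ = 1/2  ⇒  CG² = 3×1/2² = 3/4
CG = +√(3/4) = +0.866025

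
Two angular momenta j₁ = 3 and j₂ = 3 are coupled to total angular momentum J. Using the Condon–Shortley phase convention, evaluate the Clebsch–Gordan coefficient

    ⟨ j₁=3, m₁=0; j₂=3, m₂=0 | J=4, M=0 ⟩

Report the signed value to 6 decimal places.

√[9·2!4!4!/11! · 3!3!3!3!4!4!] = √(373248/1925)
  +(−1)^0/∏(0,2,3,3,1,1)! = 1/72  (running 1/72)
  +(−1)^1/∏(1,1,2,2,2,2)! = -1/16  (running -7/144)
  +(−1)^2/∏(2,0,1,1,3,3)! = 1/72  (running -5/144)
⟨..|..⟩ = √(373248/1925)·(-5/144) = -0.483494

-0.483494  (= −√(18/77))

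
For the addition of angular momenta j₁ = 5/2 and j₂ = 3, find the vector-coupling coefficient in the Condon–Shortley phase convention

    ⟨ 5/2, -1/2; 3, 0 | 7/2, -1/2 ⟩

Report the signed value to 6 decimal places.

triangle: 2!×3!×4!/10! = 288/3628800
(j±m)!: 2!×3!×3!×3!×3!×4! = 62208
prefactor² = (2J+1)×Δ×N² = 6912/175
  k=0: +1/(0!×2!×3!×3!×0!×1!) = 1/72
  k=1: −1/(1!×1!×2!×2!×1!×2!) = -1/8
  k=2: +1/(2!×0!×1!×1!×2!×3!) = 1/24
Σ = -5/72  ⇒  CG² = 6912/175×(-5/72)² = 4/21
CG = −√(4/21) = -0.436436

−√(4/21) = -0.436436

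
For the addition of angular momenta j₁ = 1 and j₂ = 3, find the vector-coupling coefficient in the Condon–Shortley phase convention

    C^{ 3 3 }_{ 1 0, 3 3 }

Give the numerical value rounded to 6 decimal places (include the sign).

triangle: 1!×1!×5!/8! = 120/40320
(j±m)!: 1!×1!×6!×0!×6!×0! = 518400
prefactor² = (2J+1)×Δ×N² = 10800
  k=1: −1/(1!×0!×0!×5!×1!×0!) = -1/120
Σ = -1/120  ⇒  CG² = 10800×(-1/120)² = 3/4
CG = −√(3/4) = -0.866025

-0.866025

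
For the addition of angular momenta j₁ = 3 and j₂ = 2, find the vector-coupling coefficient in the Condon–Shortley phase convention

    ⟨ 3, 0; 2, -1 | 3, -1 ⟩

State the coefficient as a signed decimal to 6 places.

triangle: 2!·4!·2!/9! = 96/362880
(j±m)!: 3!·3!·1!·3!·2!·4! = 10368
prefactor² = (2J+1)·Δ·N² = 96/5
  k=0: +1/(0!·2!·3!·1!·1!·1!) = 1/12
  k=1: −1/(1!·1!·2!·0!·2!·2!) = -1/8
Σ = -1/24  ⇒  CG² = 96/5·(-1/24)² = 1/30
CG = −√(1/30) = -0.182574

−√(1/30) ≈ -0.182574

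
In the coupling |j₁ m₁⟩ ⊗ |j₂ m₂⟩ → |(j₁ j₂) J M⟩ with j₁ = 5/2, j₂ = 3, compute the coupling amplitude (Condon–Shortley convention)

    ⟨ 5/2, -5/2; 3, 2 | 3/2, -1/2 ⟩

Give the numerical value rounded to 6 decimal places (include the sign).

+0.487950

√[4·4!1!2!/8! · 0!5!5!1!1!2!] = √(960/7)
  +(−1)^4/∏(4,0,1,1,0,1)! = 1/24  (running 1/24)
⟨..|..⟩ = √(960/7)·(1/24) = +0.487950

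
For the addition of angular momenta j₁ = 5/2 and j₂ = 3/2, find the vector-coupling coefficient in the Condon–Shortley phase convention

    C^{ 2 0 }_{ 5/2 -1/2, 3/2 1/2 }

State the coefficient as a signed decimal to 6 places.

√[5·2!3!1!/7! · 2!3!2!1!2!2!] = √(8/7)
  +(−1)^1/∏(1,1,2,1,1,0)! = -1/2  (running -1/2)
  +(−1)^2/∏(2,0,1,0,2,1)! = 1/4  (running -1/4)
⟨..|..⟩ = √(8/7)·(-1/4) = -0.267261

-0.267261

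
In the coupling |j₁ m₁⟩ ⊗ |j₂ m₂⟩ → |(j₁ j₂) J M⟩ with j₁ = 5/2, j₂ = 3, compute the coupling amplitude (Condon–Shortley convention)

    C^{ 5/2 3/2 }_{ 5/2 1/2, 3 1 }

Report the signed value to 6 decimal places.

+0.169031

triangle: 3!×2!×3!/9! = 72/362880
(j±m)!: 3!×2!×4!×2!×4!×1! = 13824
prefactor² = (2J+1)×Δ×N² = 576/35
  k=1: −1/(1!×2!×1!×3!×1!×0!) = -1/12
  k=2: +1/(2!×1!×0!×2!×2!×1!) = 1/8
Σ = 1/24  ⇒  CG² = 576/35×1/24² = 1/35
CG = +√(1/35) = +0.169031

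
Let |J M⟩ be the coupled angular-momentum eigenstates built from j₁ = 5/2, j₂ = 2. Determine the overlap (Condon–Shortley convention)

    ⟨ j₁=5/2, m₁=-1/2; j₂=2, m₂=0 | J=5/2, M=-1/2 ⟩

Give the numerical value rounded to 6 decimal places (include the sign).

√[6·2!3!2!/8! · 2!3!2!2!2!3!] = √(72/35)
  +(−1)^0/∏(0,2,3,2,0,0)! = 1/24  (running 1/24)
  +(−1)^1/∏(1,1,2,1,1,1)! = -1/2  (running -11/24)
  +(−1)^2/∏(2,0,1,0,2,2)! = 1/8  (running -1/3)
⟨..|..⟩ = √(72/35)·(-1/3) = -0.478091

−√(8/35) ≈ -0.478091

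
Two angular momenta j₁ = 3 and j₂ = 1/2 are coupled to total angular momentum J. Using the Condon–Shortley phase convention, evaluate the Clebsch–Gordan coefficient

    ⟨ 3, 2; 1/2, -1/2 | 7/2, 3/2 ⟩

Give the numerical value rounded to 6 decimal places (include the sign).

triangle: 0!*6!*1!/8! = 720/40320
(j±m)!: 5!*1!*0!*1!*5!*2! = 28800
prefactor² = (2J+1)*Δ*N² = 28800/7
  k=0: +1/(0!*0!*1!*0!*5!*1!) = 1/120
Σ = 1/120  ⇒  CG² = 28800/7*1/120² = 2/7
CG = +√(2/7) = +0.534522

+0.534522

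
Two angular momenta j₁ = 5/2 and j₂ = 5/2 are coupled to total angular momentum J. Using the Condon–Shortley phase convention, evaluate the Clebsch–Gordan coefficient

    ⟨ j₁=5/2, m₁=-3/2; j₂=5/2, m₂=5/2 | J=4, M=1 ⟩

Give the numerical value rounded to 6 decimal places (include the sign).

-0.377964  (= −√(1/7))

j₁+j₂−J=1  J+j₁−j₂=4  J−j₁+j₂=4  j₁+j₂+J+1=10
(j₁±m₁, j₂±m₂, J±M) = (1,4,5,0,5,3)
P² = 20736/7
sum k=1..1:
  [1] −1/144 = -1/144
S = -1/144
C² = P²·S² = 1/7 ; C = -0.377964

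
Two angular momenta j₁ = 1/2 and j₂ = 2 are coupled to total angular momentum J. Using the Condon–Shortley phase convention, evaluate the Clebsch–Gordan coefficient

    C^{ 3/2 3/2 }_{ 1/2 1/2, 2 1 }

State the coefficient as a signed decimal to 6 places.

triangle: 1!*0!*3!/5! = 6/120
(j±m)!: 1!*0!*3!*1!*3!*0! = 36
prefactor² = (2J+1)*Δ*N² = 36/5
  k=0: +1/(0!*1!*0!*3!*0!*0!) = 1/6
Σ = 1/6  ⇒  CG² = 36/5*1/6² = 1/5
CG = +√(1/5) = +0.447214

+√(1/5) ≈ +0.447214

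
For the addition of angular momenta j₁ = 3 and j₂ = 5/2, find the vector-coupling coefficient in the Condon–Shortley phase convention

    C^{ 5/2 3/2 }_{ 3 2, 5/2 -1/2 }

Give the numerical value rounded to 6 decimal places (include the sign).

−√(1/14) = -0.267261

√[6·3!3!2!/9! · 5!1!2!3!4!1!] = √(288/7)
  +(−1)^0/∏(0,3,1,2,2,0)! = 1/24  (running 1/24)
  +(−1)^1/∏(1,2,0,1,3,1)! = -1/12  (running -1/24)
⟨..|..⟩ = √(288/7)·(-1/24) = -0.267261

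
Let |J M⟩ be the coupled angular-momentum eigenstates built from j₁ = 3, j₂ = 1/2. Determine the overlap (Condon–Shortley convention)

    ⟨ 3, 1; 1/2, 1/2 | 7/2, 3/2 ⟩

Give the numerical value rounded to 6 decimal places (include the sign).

√[8·0!6!1!/8! · 4!2!1!0!5!2!] = √(11520/7)
  +(−1)^0/∏(0,0,2,1,4,0)! = 1/48  (running 1/48)
⟨..|..⟩ = √(11520/7)·(1/48) = +0.845154

+0.845154  (= +√(5/7))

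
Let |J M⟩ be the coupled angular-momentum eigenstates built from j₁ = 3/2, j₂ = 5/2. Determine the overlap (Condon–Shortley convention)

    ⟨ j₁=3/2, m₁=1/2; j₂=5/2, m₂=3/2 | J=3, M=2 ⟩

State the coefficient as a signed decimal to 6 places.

−√(1/12) = -0.288675

j₁+j₂−J=1  J+j₁−j₂=2  J−j₁+j₂=4  j₁+j₂+J+1=8
(j₁±m₁, j₂±m₂, J±M) = (2,1,4,1,5,1)
P² = 48
sum k=0..1:
  [0] +1/24 = 1/24
  [1] −1/12 = -1/12
S = -1/24
C² = P²·S² = 1/12 ; C = -0.288675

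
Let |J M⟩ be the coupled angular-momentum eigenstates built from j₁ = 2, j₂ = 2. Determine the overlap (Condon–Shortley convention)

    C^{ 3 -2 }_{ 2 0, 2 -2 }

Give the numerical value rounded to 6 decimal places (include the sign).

triangle: 1!*3!*3!/8! = 36/40320
(j±m)!: 2!*2!*0!*4!*1!*5! = 11520
prefactor² = (2J+1)*Δ*N² = 72
  k=0: +1/(0!*1!*2!*0!*1!*3!) = 1/12
Σ = 1/12  ⇒  CG² = 72*1/12² = 1/2
CG = +√(1/2) = +0.707107

+0.707107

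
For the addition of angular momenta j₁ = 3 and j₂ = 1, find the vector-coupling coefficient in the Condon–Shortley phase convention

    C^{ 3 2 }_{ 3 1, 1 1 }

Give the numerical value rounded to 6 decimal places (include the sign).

j₁+j₂−J=1  J+j₁−j₂=5  J−j₁+j₂=1  j₁+j₂+J+1=8
(j₁±m₁, j₂±m₂, J±M) = (4,2,2,0,5,1)
P² = 240
sum k=1..1:
  [1] −1/24 = -1/24
S = -1/24
C² = P²·S² = 5/12 ; C = -0.645497

-0.645497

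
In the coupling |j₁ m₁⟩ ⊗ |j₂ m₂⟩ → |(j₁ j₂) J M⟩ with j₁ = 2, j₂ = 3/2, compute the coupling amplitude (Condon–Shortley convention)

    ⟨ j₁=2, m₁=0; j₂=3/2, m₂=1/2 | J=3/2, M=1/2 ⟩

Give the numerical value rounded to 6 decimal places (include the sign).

-0.447214  (= −√(1/5))

√[4·2!2!1!/6! · 2!2!2!1!2!1!] = √(16/45)
  +(−1)^1/∏(1,1,1,1,1,0)! = -1  (running -1)
  +(−1)^2/∏(2,0,0,0,2,1)! = 1/4  (running -3/4)
⟨..|..⟩ = √(16/45)·(-3/4) = -0.447214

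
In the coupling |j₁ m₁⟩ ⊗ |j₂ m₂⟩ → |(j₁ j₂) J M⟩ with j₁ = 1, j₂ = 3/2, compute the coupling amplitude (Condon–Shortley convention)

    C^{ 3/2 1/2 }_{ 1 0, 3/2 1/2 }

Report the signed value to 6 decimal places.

-0.258199  (= −√(1/15))

√[4·1!1!2!/5! · 1!1!2!1!2!1!] = √(4/15)
  +(−1)^0/∏(0,1,1,2,0,0)! = 1/2  (running 1/2)
  +(−1)^1/∏(1,0,0,1,1,1)! = -1  (running -1/2)
⟨..|..⟩ = √(4/15)·(-1/2) = -0.258199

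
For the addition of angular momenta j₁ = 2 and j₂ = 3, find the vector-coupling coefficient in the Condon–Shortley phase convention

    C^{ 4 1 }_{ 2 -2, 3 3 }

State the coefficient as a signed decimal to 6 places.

√[9·1!3!5!/10! · 0!4!6!0!5!3!] = √(155520/7)
  +(−1)^1/∏(1,0,3,5,0,0)! = -1/720  (running -1/720)
⟨..|..⟩ = √(155520/7)·(-1/720) = -0.207020

-0.207020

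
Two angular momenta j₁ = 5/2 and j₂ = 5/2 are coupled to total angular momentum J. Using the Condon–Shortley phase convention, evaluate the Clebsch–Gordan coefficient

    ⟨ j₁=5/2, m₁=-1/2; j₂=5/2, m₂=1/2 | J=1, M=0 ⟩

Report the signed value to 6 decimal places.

+√(1/70) ≈ +0.119523

triangle: 4!*1!*1!/7! = 24/5040
(j±m)!: 2!*3!*3!*2!*1!*1! = 144
prefactor² = (2J+1)*Δ*N² = 72/35
  k=2: +1/(2!*2!*1!*1!*0!*0!) = 1/4
  k=3: −1/(3!*1!*0!*0!*1!*1!) = -1/6
Σ = 1/12  ⇒  CG² = 72/35*1/12² = 1/70
CG = +√(1/70) = +0.119523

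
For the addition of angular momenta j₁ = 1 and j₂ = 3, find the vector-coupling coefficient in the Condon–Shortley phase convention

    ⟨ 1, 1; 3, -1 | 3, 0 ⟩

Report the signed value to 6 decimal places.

√[7·1!1!5!/8! · 2!0!2!4!3!3!] = √(72)
  +(−1)^0/∏(0,1,0,2,1,3)! = 1/12  (running 1/12)
⟨..|..⟩ = √(72)·(1/12) = +0.707107

+0.707107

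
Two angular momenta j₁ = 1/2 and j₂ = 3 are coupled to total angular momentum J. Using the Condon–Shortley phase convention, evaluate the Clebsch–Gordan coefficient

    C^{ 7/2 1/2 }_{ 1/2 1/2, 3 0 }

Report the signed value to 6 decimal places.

+0.755929

√[8·0!1!6!/8! · 1!0!3!3!4!3!] = √(5184/7)
  +(−1)^0/∏(0,0,0,3,1,3)! = 1/36  (running 1/36)
⟨..|..⟩ = √(5184/7)·(1/36) = +0.755929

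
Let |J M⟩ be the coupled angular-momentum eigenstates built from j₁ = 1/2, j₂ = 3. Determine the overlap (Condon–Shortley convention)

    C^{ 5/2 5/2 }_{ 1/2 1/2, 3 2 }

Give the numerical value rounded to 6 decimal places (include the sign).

√[6·1!0!5!/7! · 1!0!5!1!5!0!] = √(14400/7)
  +(−1)^0/∏(0,1,0,5,0,0)! = 1/120  (running 1/120)
⟨..|..⟩ = √(14400/7)·(1/120) = +0.377964

+0.377964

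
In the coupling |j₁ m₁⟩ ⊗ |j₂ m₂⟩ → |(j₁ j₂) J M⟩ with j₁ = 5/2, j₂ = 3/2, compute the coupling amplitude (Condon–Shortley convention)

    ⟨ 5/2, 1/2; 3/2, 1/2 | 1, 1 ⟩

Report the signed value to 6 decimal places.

√[3·3!2!0!/6! · 3!2!2!1!2!0!] = √(12/5)
  +(−1)^2/∏(2,1,0,0,2,0)! = 1/4  (running 1/4)
⟨..|..⟩ = √(12/5)·(1/4) = +0.387298

+√(3/20) ≈ +0.387298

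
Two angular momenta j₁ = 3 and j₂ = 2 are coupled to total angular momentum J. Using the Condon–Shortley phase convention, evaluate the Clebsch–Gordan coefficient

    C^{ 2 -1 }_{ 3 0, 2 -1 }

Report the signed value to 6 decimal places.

triangle: 3!*3!*1!/8! = 36/40320
(j±m)!: 3!*3!*1!*3!*1!*3! = 1296
prefactor² = (2J+1)*Δ*N² = 81/14
  k=0: +1/(0!*3!*3!*1!*0!*0!) = 1/36
  k=1: −1/(1!*2!*2!*0!*1!*1!) = -1/4
Σ = -2/9  ⇒  CG² = 81/14*(-2/9)² = 2/7
CG = −√(2/7) = -0.534522

−√(2/7) ≈ -0.534522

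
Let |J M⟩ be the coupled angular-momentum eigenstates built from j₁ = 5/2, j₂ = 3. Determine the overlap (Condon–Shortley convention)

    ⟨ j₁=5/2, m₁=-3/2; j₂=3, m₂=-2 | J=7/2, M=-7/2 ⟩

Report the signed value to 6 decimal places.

j₁+j₂−J=2  J+j₁−j₂=3  J−j₁+j₂=4  j₁+j₂+J+1=10
(j₁±m₁, j₂±m₂, J±M) = (1,4,1,5,0,7)
P² = 9216
sum k=1..1:
  [1] −1/144 = -1/144
S = -1/144
C² = P²·S² = 4/9 ; C = -0.666667

−√(4/9) ≈ -0.666667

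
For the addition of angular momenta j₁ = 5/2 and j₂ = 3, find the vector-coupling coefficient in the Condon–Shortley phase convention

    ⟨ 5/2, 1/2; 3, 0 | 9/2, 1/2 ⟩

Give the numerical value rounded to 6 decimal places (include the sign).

triangle: 1!·4!·5!/11! = 2880/39916800
(j±m)!: 3!·2!·3!·3!·5!·4! = 1244160
prefactor² = (2J+1)·Δ·N² = 69120/77
  k=0: +1/(0!·1!·2!·3!·2!·2!) = 1/48
  k=1: −1/(1!·0!·1!·2!·3!·3!) = -1/72
Σ = 1/144  ⇒  CG² = 69120/77·1/144² = 10/231
CG = +√(10/231) = +0.208063

+0.208063  (= +√(10/231))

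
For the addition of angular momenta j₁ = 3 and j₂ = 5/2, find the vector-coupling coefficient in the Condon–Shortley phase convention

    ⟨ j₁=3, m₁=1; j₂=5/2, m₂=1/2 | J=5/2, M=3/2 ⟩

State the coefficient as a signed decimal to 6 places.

−√(1/35) = -0.169031

triangle: 3!×3!×2!/9! = 72/362880
(j±m)!: 4!×2!×3!×2!×4!×1! = 13824
prefactor² = (2J+1)×Δ×N² = 576/35
  k=1: −1/(1!×2!×1!×2!×2!×0!) = -1/8
  k=2: +1/(2!×1!×0!×1!×3!×1!) = 1/12
Σ = -1/24  ⇒  CG² = 576/35×(-1/24)² = 1/35
CG = −√(1/35) = -0.169031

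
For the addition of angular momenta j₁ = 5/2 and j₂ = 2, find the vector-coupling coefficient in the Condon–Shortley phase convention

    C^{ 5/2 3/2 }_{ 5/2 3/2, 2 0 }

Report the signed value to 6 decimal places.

−√(1/70) ≈ -0.119523

√[6·2!3!2!/8! · 4!1!2!2!4!1!] = √(288/35)
  +(−1)^0/∏(0,2,1,2,2,0)! = 1/8  (running 1/8)
  +(−1)^1/∏(1,1,0,1,3,1)! = -1/6  (running -1/24)
⟨..|..⟩ = √(288/35)·(-1/24) = -0.119523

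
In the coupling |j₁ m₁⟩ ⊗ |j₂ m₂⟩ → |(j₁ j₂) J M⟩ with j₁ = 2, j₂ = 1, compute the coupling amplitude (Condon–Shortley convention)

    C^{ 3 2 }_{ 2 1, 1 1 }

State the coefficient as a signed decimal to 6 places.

+0.816497  (= +√(2/3))

triangle: 0!*4!*2!/7! = 48/5040
(j±m)!: 3!*1!*2!*0!*5!*1! = 1440
prefactor² = (2J+1)*Δ*N² = 96
  k=0: +1/(0!*0!*1!*2!*3!*0!) = 1/12
Σ = 1/12  ⇒  CG² = 96*1/12² = 2/3
CG = +√(2/3) = +0.816497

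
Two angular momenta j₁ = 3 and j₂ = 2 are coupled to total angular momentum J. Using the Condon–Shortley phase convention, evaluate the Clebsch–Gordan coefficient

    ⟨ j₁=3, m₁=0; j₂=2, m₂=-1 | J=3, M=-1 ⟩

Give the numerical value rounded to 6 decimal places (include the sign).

j₁+j₂−J=2  J+j₁−j₂=4  J−j₁+j₂=2  j₁+j₂+J+1=9
(j₁±m₁, j₂±m₂, J±M) = (3,3,1,3,2,4)
P² = 96/5
sum k=0..1:
  [0] +1/12 = 1/12
  [1] −1/8 = -1/8
S = -1/24
C² = P²·S² = 1/30 ; C = -0.182574

-0.182574  (= −√(1/30))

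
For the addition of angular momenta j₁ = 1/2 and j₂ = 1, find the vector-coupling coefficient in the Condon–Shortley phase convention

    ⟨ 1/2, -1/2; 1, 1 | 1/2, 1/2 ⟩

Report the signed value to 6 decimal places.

-0.816497  (= −√(2/3))

j₁+j₂−J=1  J+j₁−j₂=0  J−j₁+j₂=1  j₁+j₂+J+1=3
(j₁±m₁, j₂±m₂, J±M) = (0,1,2,0,1,0)
P² = 2/3
sum k=1..1:
  [1] −1/1 = -1
S = -1
C² = P²·S² = 2/3 ; C = -0.816497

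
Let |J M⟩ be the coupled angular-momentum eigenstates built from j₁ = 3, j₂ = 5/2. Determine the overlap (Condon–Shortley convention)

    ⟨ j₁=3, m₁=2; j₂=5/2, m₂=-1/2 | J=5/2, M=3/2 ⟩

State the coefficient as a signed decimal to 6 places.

√[6·3!3!2!/9! · 5!1!2!3!4!1!] = √(288/7)
  +(−1)^0/∏(0,3,1,2,2,0)! = 1/24  (running 1/24)
  +(−1)^1/∏(1,2,0,1,3,1)! = -1/12  (running -1/24)
⟨..|..⟩ = √(288/7)·(-1/24) = -0.267261

-0.267261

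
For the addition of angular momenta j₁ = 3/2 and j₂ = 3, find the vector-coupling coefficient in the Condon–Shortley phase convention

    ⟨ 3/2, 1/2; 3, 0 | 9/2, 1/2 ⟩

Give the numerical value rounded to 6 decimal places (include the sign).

+√(10/21) ≈ +0.690066

j₁+j₂−J=0  J+j₁−j₂=3  J−j₁+j₂=6  j₁+j₂+J+1=10
(j₁±m₁, j₂±m₂, J±M) = (2,1,3,3,5,4)
P² = 17280/7
sum k=0..0:
  [0] +1/72 = 1/72
S = 1/72
C² = P²·S² = 10/21 ; C = +0.690066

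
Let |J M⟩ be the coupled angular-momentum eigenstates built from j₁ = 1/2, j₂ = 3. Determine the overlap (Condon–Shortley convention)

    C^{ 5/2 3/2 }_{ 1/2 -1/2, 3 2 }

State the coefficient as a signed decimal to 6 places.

triangle: 1!*0!*5!/7! = 120/5040
(j±m)!: 0!*1!*5!*1!*4!*1! = 2880
prefactor² = (2J+1)*Δ*N² = 2880/7
  k=1: −1/(1!*0!*0!*4!*0!*1!) = -1/24
Σ = -1/24  ⇒  CG² = 2880/7*(-1/24)² = 5/7
CG = −√(5/7) = -0.845154

-0.845154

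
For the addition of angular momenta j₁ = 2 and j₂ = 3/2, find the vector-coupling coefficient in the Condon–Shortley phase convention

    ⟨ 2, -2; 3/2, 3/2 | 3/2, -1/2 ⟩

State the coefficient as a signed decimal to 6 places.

+√(2/5) ≈ +0.632456

triangle: 2!*2!*1!/6! = 4/720
(j±m)!: 0!*4!*3!*0!*1!*2! = 288
prefactor² = (2J+1)*Δ*N² = 32/5
  k=2: +1/(2!*0!*2!*1!*0!*0!) = 1/4
Σ = 1/4  ⇒  CG² = 32/5*1/4² = 2/5
CG = +√(2/5) = +0.632456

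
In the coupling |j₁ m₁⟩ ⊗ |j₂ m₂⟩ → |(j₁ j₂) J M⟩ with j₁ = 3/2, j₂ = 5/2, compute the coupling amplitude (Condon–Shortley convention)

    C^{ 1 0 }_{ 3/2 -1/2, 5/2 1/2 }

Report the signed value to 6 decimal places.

+√(3/10) = +0.547723

√[3·3!0!2!/6! · 1!2!3!2!1!1!] = √(6/5)
  +(−1)^2/∏(2,1,0,1,0,1)! = 1/2  (running 1/2)
⟨..|..⟩ = √(6/5)·(1/2) = +0.547723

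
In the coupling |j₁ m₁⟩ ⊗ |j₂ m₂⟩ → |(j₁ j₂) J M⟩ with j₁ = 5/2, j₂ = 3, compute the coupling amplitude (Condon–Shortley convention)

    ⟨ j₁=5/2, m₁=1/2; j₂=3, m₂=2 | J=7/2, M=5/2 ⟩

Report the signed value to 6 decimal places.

−√(2/63) ≈ -0.178174

triangle: 2!×3!×4!/10! = 288/3628800
(j±m)!: 3!×2!×5!×1!×6!×1! = 1036800
prefactor² = (2J+1)×Δ×N² = 4608/7
  k=1: −1/(1!×1!×1!×4!×2!×0!) = -1/48
  k=2: +1/(2!×0!×0!×3!×3!×1!) = 1/72
Σ = -1/144  ⇒  CG² = 4608/7×(-1/144)² = 2/63
CG = −√(2/63) = -0.178174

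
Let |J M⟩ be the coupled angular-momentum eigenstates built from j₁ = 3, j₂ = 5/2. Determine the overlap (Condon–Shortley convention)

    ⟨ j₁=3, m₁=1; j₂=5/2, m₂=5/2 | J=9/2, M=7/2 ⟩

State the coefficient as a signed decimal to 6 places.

triangle: 1!×5!×4!/11! = 2880/39916800
(j±m)!: 4!×2!×5!×0!×8!×1! = 232243200
prefactor² = (2J+1)×Δ×N² = 1843200/11
  k=1: −1/(1!×0!×1!×4!×4!×0!) = -1/576
Σ = -1/576  ⇒  CG² = 1843200/11×(-1/576)² = 50/99
CG = −√(50/99) = -0.710669

-0.710669  (= −√(50/99))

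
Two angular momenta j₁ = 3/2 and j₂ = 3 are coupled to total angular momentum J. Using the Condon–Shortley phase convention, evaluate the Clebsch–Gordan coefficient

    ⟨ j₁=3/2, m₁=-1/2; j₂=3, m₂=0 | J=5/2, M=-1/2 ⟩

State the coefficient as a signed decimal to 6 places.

j₁+j₂−J=2  J+j₁−j₂=1  J−j₁+j₂=4  j₁+j₂+J+1=8
(j₁±m₁, j₂±m₂, J±M) = (1,2,3,3,2,3)
P² = 216/35
sum k=1..2:
  [1] −1/4 = -1/4
  [2] +1/12 = 1/12
S = -1/6
C² = P²·S² = 6/35 ; C = -0.414039

-0.414039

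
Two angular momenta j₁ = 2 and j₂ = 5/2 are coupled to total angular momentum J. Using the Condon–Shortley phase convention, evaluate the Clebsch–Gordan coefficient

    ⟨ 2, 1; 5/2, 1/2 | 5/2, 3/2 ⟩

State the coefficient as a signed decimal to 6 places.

−√(6/35) ≈ -0.414039

triangle: 2!×2!×3!/8! = 24/40320
(j±m)!: 3!×1!×3!×2!×4!×1! = 1728
prefactor² = (2J+1)×Δ×N² = 216/35
  k=0: +1/(0!×2!×1!×3!×1!×0!) = 1/12
  k=1: −1/(1!×1!×0!×2!×2!×1!) = -1/4
Σ = -1/6  ⇒  CG² = 216/35×(-1/6)² = 6/35
CG = −√(6/35) = -0.414039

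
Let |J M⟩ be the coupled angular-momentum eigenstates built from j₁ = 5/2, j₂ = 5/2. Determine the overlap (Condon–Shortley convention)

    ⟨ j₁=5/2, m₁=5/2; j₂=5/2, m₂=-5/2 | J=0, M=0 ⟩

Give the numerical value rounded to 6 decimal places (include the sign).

+0.408248  (= +√(1/6))

√[1·5!0!0!/6! · 5!0!0!5!0!0!] = √(2400)
  +(−1)^0/∏(0,5,0,0,0,0)! = 1/120  (running 1/120)
⟨..|..⟩ = √(2400)·(1/120) = +0.408248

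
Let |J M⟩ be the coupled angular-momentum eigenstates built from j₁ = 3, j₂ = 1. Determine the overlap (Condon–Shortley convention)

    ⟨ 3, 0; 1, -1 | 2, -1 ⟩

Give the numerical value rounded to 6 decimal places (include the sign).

+0.377964

j₁+j₂−J=2  J+j₁−j₂=4  J−j₁+j₂=0  j₁+j₂+J+1=7
(j₁±m₁, j₂±m₂, J±M) = (3,3,0,2,1,3)
P² = 144/7
sum k=0..0:
  [0] +1/12 = 1/12
S = 1/12
C² = P²·S² = 1/7 ; C = +0.377964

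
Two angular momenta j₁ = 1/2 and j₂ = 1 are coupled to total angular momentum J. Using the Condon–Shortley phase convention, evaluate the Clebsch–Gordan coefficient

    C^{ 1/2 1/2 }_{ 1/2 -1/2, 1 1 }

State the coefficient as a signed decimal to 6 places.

triangle: 1!×0!×1!/3! = 1/6
(j±m)!: 0!×1!×2!×0!×1!×0! = 2
prefactor² = (2J+1)×Δ×N² = 2/3
  k=1: −1/(1!×0!×0!×1!×0!×0!) = -1
Σ = -1  ⇒  CG² = 2/3×(-1)² = 2/3
CG = −√(2/3) = -0.816497

−√(2/3) = -0.816497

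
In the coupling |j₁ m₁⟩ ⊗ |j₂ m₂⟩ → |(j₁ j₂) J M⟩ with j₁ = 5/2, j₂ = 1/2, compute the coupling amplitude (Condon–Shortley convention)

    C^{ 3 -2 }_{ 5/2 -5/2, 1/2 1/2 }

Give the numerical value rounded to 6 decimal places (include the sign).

j₁+j₂−J=0  J+j₁−j₂=5  J−j₁+j₂=1  j₁+j₂+J+1=7
(j₁±m₁, j₂±m₂, J±M) = (0,5,1,0,1,5)
P² = 2400
sum k=0..0:
  [0] +1/120 = 1/120
S = 1/120
C² = P²·S² = 1/6 ; C = +0.408248

+0.408248  (= +√(1/6))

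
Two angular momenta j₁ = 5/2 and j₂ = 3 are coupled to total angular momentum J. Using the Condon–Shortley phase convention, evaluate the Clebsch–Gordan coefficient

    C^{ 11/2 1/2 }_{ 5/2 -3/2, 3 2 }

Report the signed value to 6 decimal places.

+0.254824  (= +√(5/77))

j₁+j₂−J=0  J+j₁−j₂=5  J−j₁+j₂=6  j₁+j₂+J+1=12
(j₁±m₁, j₂±m₂, J±M) = (1,4,5,1,6,5)
P² = 41472000/77
sum k=0..0:
  [0] +1/2880 = 1/2880
S = 1/2880
C² = P²·S² = 5/77 ; C = +0.254824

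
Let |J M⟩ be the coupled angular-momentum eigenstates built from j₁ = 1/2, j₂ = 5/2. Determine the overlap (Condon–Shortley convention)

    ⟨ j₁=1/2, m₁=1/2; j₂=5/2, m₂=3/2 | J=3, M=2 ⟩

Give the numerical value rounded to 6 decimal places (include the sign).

+0.912871

j₁+j₂−J=0  J+j₁−j₂=1  J−j₁+j₂=5  j₁+j₂+J+1=7
(j₁±m₁, j₂±m₂, J±M) = (1,0,4,1,5,1)
P² = 480
sum k=0..0:
  [0] +1/24 = 1/24
S = 1/24
C² = P²·S² = 5/6 ; C = +0.912871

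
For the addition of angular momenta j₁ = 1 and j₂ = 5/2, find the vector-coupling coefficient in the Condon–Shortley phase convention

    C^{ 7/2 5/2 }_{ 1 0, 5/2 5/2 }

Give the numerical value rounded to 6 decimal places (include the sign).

triangle: 0!*2!*5!/8! = 240/40320
(j±m)!: 1!*1!*5!*0!*6!*1! = 86400
prefactor² = (2J+1)*Δ*N² = 28800/7
  k=0: +1/(0!*0!*1!*5!*1!*0!) = 1/120
Σ = 1/120  ⇒  CG² = 28800/7*1/120² = 2/7
CG = +√(2/7) = +0.534522

+√(2/7) ≈ +0.534522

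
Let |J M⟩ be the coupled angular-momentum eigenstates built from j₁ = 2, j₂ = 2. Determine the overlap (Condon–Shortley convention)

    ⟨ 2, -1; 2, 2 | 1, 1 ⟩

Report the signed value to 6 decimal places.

-0.447214

j₁+j₂−J=3  J+j₁−j₂=1  J−j₁+j₂=1  j₁+j₂+J+1=6
(j₁±m₁, j₂±m₂, J±M) = (1,3,4,0,2,0)
P² = 36/5
sum k=3..3:
  [3] −1/6 = -1/6
S = -1/6
C² = P²·S² = 1/5 ; C = -0.447214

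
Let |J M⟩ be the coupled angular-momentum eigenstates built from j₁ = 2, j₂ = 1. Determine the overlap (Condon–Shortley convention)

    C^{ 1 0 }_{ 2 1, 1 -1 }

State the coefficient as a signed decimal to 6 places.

+√(3/10) = +0.547723

triangle: 2!·2!·0!/5! = 4/120
(j±m)!: 3!·1!·0!·2!·1!·1! = 12
prefactor² = (2J+1)·Δ·N² = 6/5
  k=0: +1/(0!·2!·1!·0!·1!·0!) = 1/2
Σ = 1/2  ⇒  CG² = 6/5·1/2² = 3/10
CG = +√(3/10) = +0.547723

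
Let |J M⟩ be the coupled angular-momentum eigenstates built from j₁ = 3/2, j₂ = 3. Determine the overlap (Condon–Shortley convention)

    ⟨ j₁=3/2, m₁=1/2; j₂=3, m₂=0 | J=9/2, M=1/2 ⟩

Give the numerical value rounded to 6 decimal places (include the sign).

+√(10/21) ≈ +0.690066

triangle: 0!·3!·6!/10! = 4320/3628800
(j±m)!: 2!·1!·3!·3!·5!·4! = 207360
prefactor² = (2J+1)·Δ·N² = 17280/7
  k=0: +1/(0!·0!·1!·3!·2!·3!) = 1/72
Σ = 1/72  ⇒  CG² = 17280/7·1/72² = 10/21
CG = +√(10/21) = +0.690066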